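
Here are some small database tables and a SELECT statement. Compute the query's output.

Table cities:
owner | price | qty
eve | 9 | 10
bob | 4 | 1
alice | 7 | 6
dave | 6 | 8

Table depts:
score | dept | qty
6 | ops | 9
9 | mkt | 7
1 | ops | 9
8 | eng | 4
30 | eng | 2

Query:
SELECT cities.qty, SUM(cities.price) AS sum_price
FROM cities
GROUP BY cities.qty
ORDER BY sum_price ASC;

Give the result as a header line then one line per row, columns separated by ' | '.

== RESULT ==
cities.qty | sum_price
1 | 4
8 | 6
6 | 7
10 | 9

Derivation:
After GROUP BY (4 rows):
cities.qty | sum_price
10 | 9
1 | 4
6 | 7
8 | 6
After ORDER BY (4 rows):
cities.qty | sum_price
1 | 4
8 | 6
6 | 7
10 | 9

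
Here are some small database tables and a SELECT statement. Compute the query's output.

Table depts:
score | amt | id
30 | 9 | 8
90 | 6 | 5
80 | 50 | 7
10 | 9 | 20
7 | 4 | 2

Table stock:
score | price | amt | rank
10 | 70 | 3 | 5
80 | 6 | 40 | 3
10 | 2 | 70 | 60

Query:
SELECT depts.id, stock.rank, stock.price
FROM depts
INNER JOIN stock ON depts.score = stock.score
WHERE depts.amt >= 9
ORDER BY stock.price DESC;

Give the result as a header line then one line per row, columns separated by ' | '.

After JOIN stock (3 rows):
depts.score | depts.amt | depts.id | stock.score | stock.price | stock.amt | stock.rank
80 | 50 | 7 | 80 | 6 | 40 | 3
10 | 9 | 20 | 10 | 70 | 3 | 5
10 | 9 | 20 | 10 | 2 | 70 | 60
After WHERE (3 rows):
depts.score | depts.amt | depts.id | stock.score | stock.price | stock.amt | stock.rank
80 | 50 | 7 | 80 | 6 | 40 | 3
10 | 9 | 20 | 10 | 70 | 3 | 5
10 | 9 | 20 | 10 | 2 | 70 | 60
After SELECT (3 rows):
depts.id | stock.rank | stock.price
7 | 3 | 6
20 | 5 | 70
20 | 60 | 2
After ORDER BY (3 rows):
depts.id | stock.rank | stock.price
20 | 5 | 70
7 | 3 | 6
20 | 60 | 2

== RESULT ==
depts.id | stock.rank | stock.price
20 | 5 | 70
7 | 3 | 6
20 | 60 | 2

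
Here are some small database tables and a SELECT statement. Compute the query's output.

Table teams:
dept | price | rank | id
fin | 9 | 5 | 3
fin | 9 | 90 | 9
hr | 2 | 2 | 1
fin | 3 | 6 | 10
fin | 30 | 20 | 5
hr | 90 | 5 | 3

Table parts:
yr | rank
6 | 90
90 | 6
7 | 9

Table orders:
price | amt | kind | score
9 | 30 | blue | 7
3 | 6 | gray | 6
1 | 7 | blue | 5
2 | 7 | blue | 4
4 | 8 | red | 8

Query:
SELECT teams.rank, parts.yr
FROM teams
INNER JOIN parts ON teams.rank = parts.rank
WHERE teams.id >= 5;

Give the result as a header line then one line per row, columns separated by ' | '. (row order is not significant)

== RESULT ==
teams.rank | parts.yr
90 | 6
6 | 90

Derivation:
After JOIN parts (2 rows):
teams.dept | teams.price | teams.rank | teams.id | parts.yr | parts.rank
fin | 9 | 90 | 9 | 6 | 90
fin | 3 | 6 | 10 | 90 | 6
After WHERE (2 rows):
teams.dept | teams.price | teams.rank | teams.id | parts.yr | parts.rank
fin | 9 | 90 | 9 | 6 | 90
fin | 3 | 6 | 10 | 90 | 6
After SELECT (2 rows):
teams.rank | parts.yr
90 | 6
6 | 90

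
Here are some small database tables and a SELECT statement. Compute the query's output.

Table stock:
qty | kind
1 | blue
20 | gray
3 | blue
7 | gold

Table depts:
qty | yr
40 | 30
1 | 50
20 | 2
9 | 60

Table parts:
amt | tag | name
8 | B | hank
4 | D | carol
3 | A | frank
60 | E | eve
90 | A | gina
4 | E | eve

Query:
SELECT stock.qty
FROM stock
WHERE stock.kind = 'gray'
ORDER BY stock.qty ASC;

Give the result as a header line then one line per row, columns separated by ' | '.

== RESULT ==
stock.qty
20

Derivation:
After WHERE (1 rows):
stock.qty | stock.kind
20 | gray
After SELECT (1 rows):
stock.qty
20
After ORDER BY (1 rows):
stock.qty
20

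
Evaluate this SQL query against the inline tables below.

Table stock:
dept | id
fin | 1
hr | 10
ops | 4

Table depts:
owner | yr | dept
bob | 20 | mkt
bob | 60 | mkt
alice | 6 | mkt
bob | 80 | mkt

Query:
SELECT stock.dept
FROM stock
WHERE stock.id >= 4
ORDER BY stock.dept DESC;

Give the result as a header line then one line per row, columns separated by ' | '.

== RESULT ==
stock.dept
ops
hr

Derivation:
After WHERE (2 rows):
stock.dept | stock.id
hr | 10
ops | 4
After SELECT (2 rows):
stock.dept
hr
ops
After ORDER BY (2 rows):
stock.dept
ops
hr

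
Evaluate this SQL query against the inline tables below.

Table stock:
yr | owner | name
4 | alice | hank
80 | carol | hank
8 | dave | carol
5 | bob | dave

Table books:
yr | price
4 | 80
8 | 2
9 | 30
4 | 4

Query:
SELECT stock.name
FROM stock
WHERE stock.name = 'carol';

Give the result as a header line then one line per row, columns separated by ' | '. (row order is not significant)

== RESULT ==
stock.name
carol

Derivation:
After WHERE (1 rows):
stock.yr | stock.owner | stock.name
8 | dave | carol
After SELECT (1 rows):
stock.name
carol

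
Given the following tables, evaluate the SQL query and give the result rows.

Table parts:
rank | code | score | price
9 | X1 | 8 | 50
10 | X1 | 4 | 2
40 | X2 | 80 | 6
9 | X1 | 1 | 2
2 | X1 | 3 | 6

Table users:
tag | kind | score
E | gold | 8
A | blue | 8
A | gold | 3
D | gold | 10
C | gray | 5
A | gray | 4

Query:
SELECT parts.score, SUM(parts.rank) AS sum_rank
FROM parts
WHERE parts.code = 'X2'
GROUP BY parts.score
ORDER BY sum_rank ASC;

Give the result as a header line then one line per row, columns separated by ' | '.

== RESULT ==
parts.score | sum_rank
80 | 40

Derivation:
After WHERE (1 rows):
parts.rank | parts.code | parts.score | parts.price
40 | X2 | 80 | 6
After GROUP BY (1 rows):
parts.score | sum_rank
80 | 40
After ORDER BY (1 rows):
parts.score | sum_rank
80 | 40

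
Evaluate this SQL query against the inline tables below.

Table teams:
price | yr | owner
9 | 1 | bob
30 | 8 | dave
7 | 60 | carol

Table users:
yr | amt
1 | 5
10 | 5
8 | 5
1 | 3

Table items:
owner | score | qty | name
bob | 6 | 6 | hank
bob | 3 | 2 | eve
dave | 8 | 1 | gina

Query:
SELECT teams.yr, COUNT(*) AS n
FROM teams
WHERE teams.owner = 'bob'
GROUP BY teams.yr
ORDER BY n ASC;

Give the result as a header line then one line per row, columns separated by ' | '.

== RESULT ==
teams.yr | n
1 | 1

Derivation:
After WHERE (1 rows):
teams.price | teams.yr | teams.owner
9 | 1 | bob
After GROUP BY (1 rows):
teams.yr | n
1 | 1
After ORDER BY (1 rows):
teams.yr | n
1 | 1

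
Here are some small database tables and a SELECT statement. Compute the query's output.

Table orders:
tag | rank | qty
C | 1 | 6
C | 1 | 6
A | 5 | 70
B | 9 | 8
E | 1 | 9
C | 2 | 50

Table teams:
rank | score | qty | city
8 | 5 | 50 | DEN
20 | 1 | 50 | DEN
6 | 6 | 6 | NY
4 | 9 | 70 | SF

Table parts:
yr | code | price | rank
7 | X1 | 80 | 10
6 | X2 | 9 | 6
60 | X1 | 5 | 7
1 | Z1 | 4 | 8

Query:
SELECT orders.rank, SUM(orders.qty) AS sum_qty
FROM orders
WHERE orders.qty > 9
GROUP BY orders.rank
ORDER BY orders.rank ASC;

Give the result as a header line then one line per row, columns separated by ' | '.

After WHERE (2 rows):
orders.tag | orders.rank | orders.qty
A | 5 | 70
C | 2 | 50
After GROUP BY (2 rows):
orders.rank | sum_qty
5 | 70
2 | 50
After ORDER BY (2 rows):
orders.rank | sum_qty
2 | 50
5 | 70

== RESULT ==
orders.rank | sum_qty
2 | 50
5 | 70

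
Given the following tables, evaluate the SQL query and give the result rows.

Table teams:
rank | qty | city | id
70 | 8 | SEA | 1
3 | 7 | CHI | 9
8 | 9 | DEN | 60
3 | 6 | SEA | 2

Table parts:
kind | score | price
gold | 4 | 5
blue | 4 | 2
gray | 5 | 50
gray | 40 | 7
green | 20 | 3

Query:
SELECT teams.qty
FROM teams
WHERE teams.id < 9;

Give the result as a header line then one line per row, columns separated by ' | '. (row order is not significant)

After WHERE (2 rows):
teams.rank | teams.qty | teams.city | teams.id
70 | 8 | SEA | 1
3 | 6 | SEA | 2
After SELECT (2 rows):
teams.qty
8
6

== RESULT ==
teams.qty
8
6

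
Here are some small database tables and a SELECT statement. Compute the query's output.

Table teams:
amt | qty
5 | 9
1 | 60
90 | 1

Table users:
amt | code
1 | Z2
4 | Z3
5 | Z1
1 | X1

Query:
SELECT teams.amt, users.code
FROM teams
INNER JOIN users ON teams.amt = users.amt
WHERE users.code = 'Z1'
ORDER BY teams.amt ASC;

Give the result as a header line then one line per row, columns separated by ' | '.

After JOIN users (3 rows):
teams.amt | teams.qty | users.amt | users.code
5 | 9 | 5 | Z1
1 | 60 | 1 | Z2
1 | 60 | 1 | X1
After WHERE (1 rows):
teams.amt | teams.qty | users.amt | users.code
5 | 9 | 5 | Z1
After SELECT (1 rows):
teams.amt | users.code
5 | Z1
After ORDER BY (1 rows):
teams.amt | users.code
5 | Z1

== RESULT ==
teams.amt | users.code
5 | Z1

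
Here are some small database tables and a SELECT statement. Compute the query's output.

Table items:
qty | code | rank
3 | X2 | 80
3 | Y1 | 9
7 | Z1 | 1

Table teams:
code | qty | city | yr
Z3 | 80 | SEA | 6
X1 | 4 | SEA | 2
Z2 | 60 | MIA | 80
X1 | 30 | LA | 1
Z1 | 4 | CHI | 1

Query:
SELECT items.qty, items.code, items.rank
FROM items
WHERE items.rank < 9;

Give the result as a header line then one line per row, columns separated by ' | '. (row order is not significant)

== RESULT ==
items.qty | items.code | items.rank
7 | Z1 | 1

Derivation:
After WHERE (1 rows):
items.qty | items.code | items.rank
7 | Z1 | 1
After SELECT (1 rows):
items.qty | items.code | items.rank
7 | Z1 | 1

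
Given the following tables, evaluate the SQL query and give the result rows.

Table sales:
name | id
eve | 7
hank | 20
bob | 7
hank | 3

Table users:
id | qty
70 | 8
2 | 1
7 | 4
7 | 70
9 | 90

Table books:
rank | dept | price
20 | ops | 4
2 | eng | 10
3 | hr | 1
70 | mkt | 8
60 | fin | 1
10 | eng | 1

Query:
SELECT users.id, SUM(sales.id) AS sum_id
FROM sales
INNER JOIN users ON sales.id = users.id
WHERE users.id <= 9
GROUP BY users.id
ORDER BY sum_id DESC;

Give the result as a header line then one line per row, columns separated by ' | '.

== RESULT ==
users.id | sum_id
7 | 28

Derivation:
After JOIN users (4 rows):
sales.name | sales.id | users.id | users.qty
eve | 7 | 7 | 4
eve | 7 | 7 | 70
bob | 7 | 7 | 4
bob | 7 | 7 | 70
After WHERE (4 rows):
sales.name | sales.id | users.id | users.qty
eve | 7 | 7 | 4
eve | 7 | 7 | 70
bob | 7 | 7 | 4
bob | 7 | 7 | 70
After GROUP BY (1 rows):
users.id | sum_id
7 | 28
After ORDER BY (1 rows):
users.id | sum_id
7 | 28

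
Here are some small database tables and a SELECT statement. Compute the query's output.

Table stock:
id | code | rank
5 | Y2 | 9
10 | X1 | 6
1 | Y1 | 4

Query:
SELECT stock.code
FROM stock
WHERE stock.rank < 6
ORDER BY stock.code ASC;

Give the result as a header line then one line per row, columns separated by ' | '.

After WHERE (1 rows):
stock.id | stock.code | stock.rank
1 | Y1 | 4
After SELECT (1 rows):
stock.code
Y1
After ORDER BY (1 rows):
stock.code
Y1

== RESULT ==
stock.code
Y1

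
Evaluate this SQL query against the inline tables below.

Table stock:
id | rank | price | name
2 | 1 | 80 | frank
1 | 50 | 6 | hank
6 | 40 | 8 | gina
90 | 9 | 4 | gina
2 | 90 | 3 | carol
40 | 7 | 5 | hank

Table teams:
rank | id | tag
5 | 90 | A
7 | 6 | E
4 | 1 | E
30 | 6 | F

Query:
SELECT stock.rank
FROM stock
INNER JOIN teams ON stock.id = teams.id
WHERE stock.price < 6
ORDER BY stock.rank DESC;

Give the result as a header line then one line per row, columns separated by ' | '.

After JOIN teams (4 rows):
stock.id | stock.rank | stock.price | stock.name | teams.rank | teams.id | teams.tag
1 | 50 | 6 | hank | 4 | 1 | E
6 | 40 | 8 | gina | 7 | 6 | E
6 | 40 | 8 | gina | 30 | 6 | F
90 | 9 | 4 | gina | 5 | 90 | A
After WHERE (1 rows):
stock.id | stock.rank | stock.price | stock.name | teams.rank | teams.id | teams.tag
90 | 9 | 4 | gina | 5 | 90 | A
After SELECT (1 rows):
stock.rank
9
After ORDER BY (1 rows):
stock.rank
9

== RESULT ==
stock.rank
9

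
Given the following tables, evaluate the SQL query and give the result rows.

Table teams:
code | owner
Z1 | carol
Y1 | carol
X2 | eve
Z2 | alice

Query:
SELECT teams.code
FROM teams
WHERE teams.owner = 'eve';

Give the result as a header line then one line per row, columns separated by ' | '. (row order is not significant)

== RESULT ==
teams.code
X2

Derivation:
After WHERE (1 rows):
teams.code | teams.owner
X2 | eve
After SELECT (1 rows):
teams.code
X2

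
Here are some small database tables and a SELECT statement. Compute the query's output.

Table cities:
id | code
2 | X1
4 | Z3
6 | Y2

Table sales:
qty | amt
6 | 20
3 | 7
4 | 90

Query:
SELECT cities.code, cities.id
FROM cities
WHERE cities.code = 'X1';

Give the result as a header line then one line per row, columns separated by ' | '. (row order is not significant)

After WHERE (1 rows):
cities.id | cities.code
2 | X1
After SELECT (1 rows):
cities.code | cities.id
X1 | 2

== RESULT ==
cities.code | cities.id
X1 | 2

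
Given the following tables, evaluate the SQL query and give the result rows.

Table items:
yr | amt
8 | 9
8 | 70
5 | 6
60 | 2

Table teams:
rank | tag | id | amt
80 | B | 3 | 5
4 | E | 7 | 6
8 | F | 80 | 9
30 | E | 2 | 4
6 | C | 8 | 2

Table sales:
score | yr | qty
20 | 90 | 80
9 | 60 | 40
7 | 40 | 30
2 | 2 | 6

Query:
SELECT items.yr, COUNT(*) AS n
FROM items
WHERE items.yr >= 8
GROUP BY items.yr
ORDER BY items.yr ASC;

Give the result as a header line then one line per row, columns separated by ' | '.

After WHERE (3 rows):
items.yr | items.amt
8 | 9
8 | 70
60 | 2
After GROUP BY (2 rows):
items.yr | n
8 | 2
60 | 1
After ORDER BY (2 rows):
items.yr | n
8 | 2
60 | 1

== RESULT ==
items.yr | n
8 | 2
60 | 1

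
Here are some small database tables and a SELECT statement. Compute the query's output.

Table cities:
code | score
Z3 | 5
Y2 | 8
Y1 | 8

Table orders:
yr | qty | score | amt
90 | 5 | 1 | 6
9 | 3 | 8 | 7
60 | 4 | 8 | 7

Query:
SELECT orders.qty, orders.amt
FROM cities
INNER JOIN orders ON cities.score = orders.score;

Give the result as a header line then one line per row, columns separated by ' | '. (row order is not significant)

== RESULT ==
orders.qty | orders.amt
3 | 7
4 | 7
3 | 7
4 | 7

Derivation:
After JOIN orders (4 rows):
cities.code | cities.score | orders.yr | orders.qty | orders.score | orders.amt
Y2 | 8 | 9 | 3 | 8 | 7
Y2 | 8 | 60 | 4 | 8 | 7
Y1 | 8 | 9 | 3 | 8 | 7
Y1 | 8 | 60 | 4 | 8 | 7
After SELECT (4 rows):
orders.qty | orders.amt
3 | 7
4 | 7
3 | 7
4 | 7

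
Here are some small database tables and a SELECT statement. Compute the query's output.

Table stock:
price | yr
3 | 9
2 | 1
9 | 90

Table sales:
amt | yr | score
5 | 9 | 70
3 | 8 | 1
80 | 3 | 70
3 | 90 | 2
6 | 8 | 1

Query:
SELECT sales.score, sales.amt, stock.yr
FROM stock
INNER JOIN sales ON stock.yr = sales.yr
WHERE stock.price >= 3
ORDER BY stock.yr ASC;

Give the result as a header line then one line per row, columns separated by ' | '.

After JOIN sales (2 rows):
stock.price | stock.yr | sales.amt | sales.yr | sales.score
3 | 9 | 5 | 9 | 70
9 | 90 | 3 | 90 | 2
After WHERE (2 rows):
stock.price | stock.yr | sales.amt | sales.yr | sales.score
3 | 9 | 5 | 9 | 70
9 | 90 | 3 | 90 | 2
After SELECT (2 rows):
sales.score | sales.amt | stock.yr
70 | 5 | 9
2 | 3 | 90
After ORDER BY (2 rows):
sales.score | sales.amt | stock.yr
70 | 5 | 9
2 | 3 | 90

== RESULT ==
sales.score | sales.amt | stock.yr
70 | 5 | 9
2 | 3 | 90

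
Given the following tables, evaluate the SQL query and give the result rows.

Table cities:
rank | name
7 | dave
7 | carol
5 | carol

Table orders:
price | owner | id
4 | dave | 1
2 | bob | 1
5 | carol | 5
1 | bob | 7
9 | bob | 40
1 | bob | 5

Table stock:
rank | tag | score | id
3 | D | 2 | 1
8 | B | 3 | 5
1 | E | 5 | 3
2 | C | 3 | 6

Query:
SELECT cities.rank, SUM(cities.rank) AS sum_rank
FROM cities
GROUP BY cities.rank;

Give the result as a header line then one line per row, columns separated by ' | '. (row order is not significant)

== RESULT ==
cities.rank | sum_rank
7 | 14
5 | 5

Derivation:
After GROUP BY (2 rows):
cities.rank | sum_rank
7 | 14
5 | 5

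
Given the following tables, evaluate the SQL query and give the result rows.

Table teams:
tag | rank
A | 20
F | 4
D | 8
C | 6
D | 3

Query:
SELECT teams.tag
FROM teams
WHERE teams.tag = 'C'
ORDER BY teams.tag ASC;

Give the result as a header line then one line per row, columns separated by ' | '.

After WHERE (1 rows):
teams.tag | teams.rank
C | 6
After SELECT (1 rows):
teams.tag
C
After ORDER BY (1 rows):
teams.tag
C

== RESULT ==
teams.tag
C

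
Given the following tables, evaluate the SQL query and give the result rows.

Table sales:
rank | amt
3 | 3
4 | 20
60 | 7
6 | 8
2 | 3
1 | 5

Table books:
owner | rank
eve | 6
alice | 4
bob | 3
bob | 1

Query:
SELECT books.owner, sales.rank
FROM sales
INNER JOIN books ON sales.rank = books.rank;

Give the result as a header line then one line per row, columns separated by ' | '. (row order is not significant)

After JOIN books (4 rows):
sales.rank | sales.amt | books.owner | books.rank
3 | 3 | bob | 3
4 | 20 | alice | 4
6 | 8 | eve | 6
1 | 5 | bob | 1
After SELECT (4 rows):
books.owner | sales.rank
bob | 3
alice | 4
eve | 6
bob | 1

== RESULT ==
books.owner | sales.rank
bob | 3
alice | 4
eve | 6
bob | 1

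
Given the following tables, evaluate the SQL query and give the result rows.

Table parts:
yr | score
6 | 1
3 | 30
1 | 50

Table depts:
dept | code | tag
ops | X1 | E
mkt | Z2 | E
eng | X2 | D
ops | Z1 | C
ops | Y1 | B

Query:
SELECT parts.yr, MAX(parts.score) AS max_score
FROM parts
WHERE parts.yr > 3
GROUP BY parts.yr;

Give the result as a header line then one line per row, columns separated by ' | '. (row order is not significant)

== RESULT ==
parts.yr | max_score
6 | 1

Derivation:
After WHERE (1 rows):
parts.yr | parts.score
6 | 1
After GROUP BY (1 rows):
parts.yr | max_score
6 | 1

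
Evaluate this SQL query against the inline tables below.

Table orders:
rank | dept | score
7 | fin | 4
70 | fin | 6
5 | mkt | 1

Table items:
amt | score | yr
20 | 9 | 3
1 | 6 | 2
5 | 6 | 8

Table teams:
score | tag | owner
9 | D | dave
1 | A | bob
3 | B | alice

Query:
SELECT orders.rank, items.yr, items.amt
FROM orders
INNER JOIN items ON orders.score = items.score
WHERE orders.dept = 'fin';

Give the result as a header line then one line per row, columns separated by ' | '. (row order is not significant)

After JOIN items (2 rows):
orders.rank | orders.dept | orders.score | items.amt | items.score | items.yr
70 | fin | 6 | 1 | 6 | 2
70 | fin | 6 | 5 | 6 | 8
After WHERE (2 rows):
orders.rank | orders.dept | orders.score | items.amt | items.score | items.yr
70 | fin | 6 | 1 | 6 | 2
70 | fin | 6 | 5 | 6 | 8
After SELECT (2 rows):
orders.rank | items.yr | items.amt
70 | 2 | 1
70 | 8 | 5

== RESULT ==
orders.rank | items.yr | items.amt
70 | 2 | 1
70 | 8 | 5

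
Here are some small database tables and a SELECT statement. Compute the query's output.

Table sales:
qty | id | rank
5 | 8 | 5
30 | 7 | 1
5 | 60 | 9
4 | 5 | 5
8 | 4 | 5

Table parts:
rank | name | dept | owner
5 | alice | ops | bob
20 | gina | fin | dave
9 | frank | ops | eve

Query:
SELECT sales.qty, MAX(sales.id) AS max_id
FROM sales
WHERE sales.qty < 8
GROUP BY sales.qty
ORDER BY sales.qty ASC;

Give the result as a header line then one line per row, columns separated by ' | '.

== RESULT ==
sales.qty | max_id
4 | 5
5 | 60

Derivation:
After WHERE (3 rows):
sales.qty | sales.id | sales.rank
5 | 8 | 5
5 | 60 | 9
4 | 5 | 5
After GROUP BY (2 rows):
sales.qty | max_id
5 | 60
4 | 5
After ORDER BY (2 rows):
sales.qty | max_id
4 | 5
5 | 60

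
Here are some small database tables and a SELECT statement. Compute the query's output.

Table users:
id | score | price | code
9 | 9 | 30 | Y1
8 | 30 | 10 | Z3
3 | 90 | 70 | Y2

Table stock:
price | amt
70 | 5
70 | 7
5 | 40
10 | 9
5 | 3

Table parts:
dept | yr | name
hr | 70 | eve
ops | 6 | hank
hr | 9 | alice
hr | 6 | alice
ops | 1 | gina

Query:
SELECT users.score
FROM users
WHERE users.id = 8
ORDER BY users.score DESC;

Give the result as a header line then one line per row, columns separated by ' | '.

== RESULT ==
users.score
30

Derivation:
After WHERE (1 rows):
users.id | users.score | users.price | users.code
8 | 30 | 10 | Z3
After SELECT (1 rows):
users.score
30
After ORDER BY (1 rows):
users.score
30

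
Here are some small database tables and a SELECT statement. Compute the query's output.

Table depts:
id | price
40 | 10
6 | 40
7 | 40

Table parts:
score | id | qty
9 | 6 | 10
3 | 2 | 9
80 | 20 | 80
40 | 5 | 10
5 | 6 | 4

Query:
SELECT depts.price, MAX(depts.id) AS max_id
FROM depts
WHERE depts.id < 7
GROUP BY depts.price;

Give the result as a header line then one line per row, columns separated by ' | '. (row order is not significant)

After WHERE (1 rows):
depts.id | depts.price
6 | 40
After GROUP BY (1 rows):
depts.price | max_id
40 | 6

== RESULT ==
depts.price | max_id
40 | 6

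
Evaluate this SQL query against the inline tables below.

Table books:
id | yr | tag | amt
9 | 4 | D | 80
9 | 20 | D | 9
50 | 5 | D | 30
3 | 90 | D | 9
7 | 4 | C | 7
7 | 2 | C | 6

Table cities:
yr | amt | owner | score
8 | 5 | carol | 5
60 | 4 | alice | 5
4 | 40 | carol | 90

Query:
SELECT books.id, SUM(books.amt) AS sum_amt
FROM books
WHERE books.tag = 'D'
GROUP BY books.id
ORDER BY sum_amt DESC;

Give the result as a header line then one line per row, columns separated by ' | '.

== RESULT ==
books.id | sum_amt
9 | 89
50 | 30
3 | 9

Derivation:
After WHERE (4 rows):
books.id | books.yr | books.tag | books.amt
9 | 4 | D | 80
9 | 20 | D | 9
50 | 5 | D | 30
3 | 90 | D | 9
After GROUP BY (3 rows):
books.id | sum_amt
9 | 89
50 | 30
3 | 9
After ORDER BY (3 rows):
books.id | sum_amt
9 | 89
50 | 30
3 | 9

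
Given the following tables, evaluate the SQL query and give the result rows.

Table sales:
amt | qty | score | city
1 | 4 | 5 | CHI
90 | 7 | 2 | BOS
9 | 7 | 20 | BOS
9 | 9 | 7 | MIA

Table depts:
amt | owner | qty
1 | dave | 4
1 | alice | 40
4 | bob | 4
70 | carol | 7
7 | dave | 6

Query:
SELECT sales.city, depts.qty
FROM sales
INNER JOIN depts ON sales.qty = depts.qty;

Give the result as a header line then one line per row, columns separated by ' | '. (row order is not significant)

== RESULT ==
sales.city | depts.qty
CHI | 4
CHI | 4
BOS | 7
BOS | 7

Derivation:
After JOIN depts (4 rows):
sales.amt | sales.qty | sales.score | sales.city | depts.amt | depts.owner | depts.qty
1 | 4 | 5 | CHI | 1 | dave | 4
1 | 4 | 5 | CHI | 4 | bob | 4
90 | 7 | 2 | BOS | 70 | carol | 7
9 | 7 | 20 | BOS | 70 | carol | 7
After SELECT (4 rows):
sales.city | depts.qty
CHI | 4
CHI | 4
BOS | 7
BOS | 7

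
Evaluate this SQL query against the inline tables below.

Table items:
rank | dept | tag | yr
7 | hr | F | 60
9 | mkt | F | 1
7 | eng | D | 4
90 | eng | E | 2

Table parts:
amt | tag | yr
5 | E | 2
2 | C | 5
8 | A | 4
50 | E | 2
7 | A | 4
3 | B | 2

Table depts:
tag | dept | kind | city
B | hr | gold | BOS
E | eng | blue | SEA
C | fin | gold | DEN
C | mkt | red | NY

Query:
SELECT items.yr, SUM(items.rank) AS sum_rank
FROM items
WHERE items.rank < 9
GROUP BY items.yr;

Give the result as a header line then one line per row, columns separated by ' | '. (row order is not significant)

== RESULT ==
items.yr | sum_rank
60 | 7
4 | 7

Derivation:
After WHERE (2 rows):
items.rank | items.dept | items.tag | items.yr
7 | hr | F | 60
7 | eng | D | 4
After GROUP BY (2 rows):
items.yr | sum_rank
60 | 7
4 | 7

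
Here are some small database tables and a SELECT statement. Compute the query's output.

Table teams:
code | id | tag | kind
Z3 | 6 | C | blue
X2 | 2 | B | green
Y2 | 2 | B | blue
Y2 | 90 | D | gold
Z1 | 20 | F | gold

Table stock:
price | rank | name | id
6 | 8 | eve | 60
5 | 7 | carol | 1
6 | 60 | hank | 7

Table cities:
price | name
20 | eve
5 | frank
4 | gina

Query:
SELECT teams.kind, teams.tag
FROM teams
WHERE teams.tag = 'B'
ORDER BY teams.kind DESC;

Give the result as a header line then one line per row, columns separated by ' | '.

After WHERE (2 rows):
teams.code | teams.id | teams.tag | teams.kind
X2 | 2 | B | green
Y2 | 2 | B | blue
After SELECT (2 rows):
teams.kind | teams.tag
green | B
blue | B
After ORDER BY (2 rows):
teams.kind | teams.tag
green | B
blue | B

== RESULT ==
teams.kind | teams.tag
green | B
blue | B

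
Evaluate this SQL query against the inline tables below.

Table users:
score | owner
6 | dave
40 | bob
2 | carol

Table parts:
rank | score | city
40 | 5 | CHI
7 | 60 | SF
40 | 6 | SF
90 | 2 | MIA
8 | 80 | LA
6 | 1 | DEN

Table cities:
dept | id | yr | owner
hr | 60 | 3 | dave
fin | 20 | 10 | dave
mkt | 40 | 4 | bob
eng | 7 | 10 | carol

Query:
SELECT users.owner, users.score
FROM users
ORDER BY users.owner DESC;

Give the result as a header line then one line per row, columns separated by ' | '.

== RESULT ==
users.owner | users.score
dave | 6
carol | 2
bob | 40

Derivation:
After SELECT (3 rows):
users.owner | users.score
dave | 6
bob | 40
carol | 2
After ORDER BY (3 rows):
users.owner | users.score
dave | 6
carol | 2
bob | 40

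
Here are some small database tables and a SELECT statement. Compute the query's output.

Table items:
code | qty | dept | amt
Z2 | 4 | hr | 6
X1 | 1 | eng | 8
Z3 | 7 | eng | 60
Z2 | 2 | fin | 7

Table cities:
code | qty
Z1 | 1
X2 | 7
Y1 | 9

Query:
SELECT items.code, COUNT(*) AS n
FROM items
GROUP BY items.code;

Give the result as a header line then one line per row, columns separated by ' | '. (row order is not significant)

== RESULT ==
items.code | n
Z2 | 2
X1 | 1
Z3 | 1

Derivation:
After GROUP BY (3 rows):
items.code | n
Z2 | 2
X1 | 1
Z3 | 1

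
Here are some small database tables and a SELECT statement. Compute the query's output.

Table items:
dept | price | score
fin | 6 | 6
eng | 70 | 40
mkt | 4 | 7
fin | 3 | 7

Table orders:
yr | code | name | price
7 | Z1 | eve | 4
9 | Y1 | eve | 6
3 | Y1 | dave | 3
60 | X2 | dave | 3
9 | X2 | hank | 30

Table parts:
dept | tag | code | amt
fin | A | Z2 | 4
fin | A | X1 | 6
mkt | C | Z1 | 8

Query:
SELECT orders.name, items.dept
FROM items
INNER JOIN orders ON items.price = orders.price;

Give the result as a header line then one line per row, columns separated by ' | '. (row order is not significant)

== RESULT ==
orders.name | items.dept
eve | fin
eve | mkt
dave | fin
dave | fin

Derivation:
After JOIN orders (4 rows):
items.dept | items.price | items.score | orders.yr | orders.code | orders.name | orders.price
fin | 6 | 6 | 9 | Y1 | eve | 6
mkt | 4 | 7 | 7 | Z1 | eve | 4
fin | 3 | 7 | 3 | Y1 | dave | 3
fin | 3 | 7 | 60 | X2 | dave | 3
After SELECT (4 rows):
orders.name | items.dept
eve | fin
eve | mkt
dave | fin
dave | fin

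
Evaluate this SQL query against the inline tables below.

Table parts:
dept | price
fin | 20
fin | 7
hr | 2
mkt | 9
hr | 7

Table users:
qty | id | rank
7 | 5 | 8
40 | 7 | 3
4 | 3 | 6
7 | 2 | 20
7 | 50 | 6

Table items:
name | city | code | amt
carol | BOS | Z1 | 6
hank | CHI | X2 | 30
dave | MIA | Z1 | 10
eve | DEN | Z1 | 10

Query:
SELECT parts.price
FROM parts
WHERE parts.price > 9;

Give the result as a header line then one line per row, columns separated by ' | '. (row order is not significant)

== RESULT ==
parts.price
20

Derivation:
After WHERE (1 rows):
parts.dept | parts.price
fin | 20
After SELECT (1 rows):
parts.price
20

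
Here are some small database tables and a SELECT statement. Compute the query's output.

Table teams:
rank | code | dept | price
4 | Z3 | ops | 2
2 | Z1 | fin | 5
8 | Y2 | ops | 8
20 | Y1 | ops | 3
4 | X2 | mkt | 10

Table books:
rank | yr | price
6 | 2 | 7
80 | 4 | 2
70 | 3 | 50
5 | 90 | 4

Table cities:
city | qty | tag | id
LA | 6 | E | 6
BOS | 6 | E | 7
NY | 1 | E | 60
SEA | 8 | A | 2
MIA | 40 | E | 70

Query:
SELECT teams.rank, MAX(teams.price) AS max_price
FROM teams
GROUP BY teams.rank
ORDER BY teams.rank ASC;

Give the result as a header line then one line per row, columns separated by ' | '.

== RESULT ==
teams.rank | max_price
2 | 5
4 | 10
8 | 8
20 | 3

Derivation:
After GROUP BY (4 rows):
teams.rank | max_price
4 | 10
2 | 5
8 | 8
20 | 3
After ORDER BY (4 rows):
teams.rank | max_price
2 | 5
4 | 10
8 | 8
20 | 3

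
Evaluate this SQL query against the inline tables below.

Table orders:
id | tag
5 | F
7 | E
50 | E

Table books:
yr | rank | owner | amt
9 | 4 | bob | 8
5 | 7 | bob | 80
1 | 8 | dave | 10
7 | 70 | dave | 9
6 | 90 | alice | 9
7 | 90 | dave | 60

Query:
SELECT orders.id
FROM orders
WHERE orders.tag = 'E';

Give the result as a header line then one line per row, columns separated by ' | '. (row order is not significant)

== RESULT ==
orders.id
7
50

Derivation:
After WHERE (2 rows):
orders.id | orders.tag
7 | E
50 | E
After SELECT (2 rows):
orders.id
7
50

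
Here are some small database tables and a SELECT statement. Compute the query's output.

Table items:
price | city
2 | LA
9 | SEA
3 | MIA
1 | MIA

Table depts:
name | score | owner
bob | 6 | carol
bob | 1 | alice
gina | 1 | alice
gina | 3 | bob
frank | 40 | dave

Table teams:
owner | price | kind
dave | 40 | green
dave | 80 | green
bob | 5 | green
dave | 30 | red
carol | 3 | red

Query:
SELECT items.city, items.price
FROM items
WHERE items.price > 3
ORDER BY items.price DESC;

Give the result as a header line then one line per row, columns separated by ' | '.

After WHERE (1 rows):
items.price | items.city
9 | SEA
After SELECT (1 rows):
items.city | items.price
SEA | 9
After ORDER BY (1 rows):
items.city | items.price
SEA | 9

== RESULT ==
items.city | items.price
SEA | 9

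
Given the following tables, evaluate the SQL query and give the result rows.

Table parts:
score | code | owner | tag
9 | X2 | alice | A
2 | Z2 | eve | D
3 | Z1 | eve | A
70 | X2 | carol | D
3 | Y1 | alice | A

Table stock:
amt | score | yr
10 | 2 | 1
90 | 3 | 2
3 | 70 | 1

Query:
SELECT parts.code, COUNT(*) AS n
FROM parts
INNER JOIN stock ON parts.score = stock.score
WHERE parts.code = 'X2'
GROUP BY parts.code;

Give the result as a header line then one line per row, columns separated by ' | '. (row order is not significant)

After JOIN stock (4 rows):
parts.score | parts.code | parts.owner | parts.tag | stock.amt | stock.score | stock.yr
2 | Z2 | eve | D | 10 | 2 | 1
3 | Z1 | eve | A | 90 | 3 | 2
70 | X2 | carol | D | 3 | 70 | 1
3 | Y1 | alice | A | 90 | 3 | 2
After WHERE (1 rows):
parts.score | parts.code | parts.owner | parts.tag | stock.amt | stock.score | stock.yr
70 | X2 | carol | D | 3 | 70 | 1
After GROUP BY (1 rows):
parts.code | n
X2 | 1

== RESULT ==
parts.code | n
X2 | 1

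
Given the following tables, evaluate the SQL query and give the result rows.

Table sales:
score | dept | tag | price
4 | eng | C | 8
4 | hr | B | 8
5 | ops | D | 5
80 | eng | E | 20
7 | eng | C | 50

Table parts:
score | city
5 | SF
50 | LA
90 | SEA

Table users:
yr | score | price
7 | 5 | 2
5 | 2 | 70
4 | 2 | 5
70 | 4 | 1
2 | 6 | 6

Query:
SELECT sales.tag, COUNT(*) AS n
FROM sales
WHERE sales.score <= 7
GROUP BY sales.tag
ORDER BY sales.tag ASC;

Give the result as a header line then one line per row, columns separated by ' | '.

== RESULT ==
sales.tag | n
B | 1
C | 2
D | 1

Derivation:
After WHERE (4 rows):
sales.score | sales.dept | sales.tag | sales.price
4 | eng | C | 8
4 | hr | B | 8
5 | ops | D | 5
7 | eng | C | 50
After GROUP BY (3 rows):
sales.tag | n
C | 2
B | 1
D | 1
After ORDER BY (3 rows):
sales.tag | n
B | 1
C | 2
D | 1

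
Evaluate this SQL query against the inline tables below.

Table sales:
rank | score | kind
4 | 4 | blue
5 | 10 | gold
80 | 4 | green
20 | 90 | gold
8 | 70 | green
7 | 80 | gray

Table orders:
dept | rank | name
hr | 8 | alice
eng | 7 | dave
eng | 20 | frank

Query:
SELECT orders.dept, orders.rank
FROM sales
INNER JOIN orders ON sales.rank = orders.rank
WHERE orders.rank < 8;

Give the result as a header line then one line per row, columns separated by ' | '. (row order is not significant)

After JOIN orders (3 rows):
sales.rank | sales.score | sales.kind | orders.dept | orders.rank | orders.name
20 | 90 | gold | eng | 20 | frank
8 | 70 | green | hr | 8 | alice
7 | 80 | gray | eng | 7 | dave
After WHERE (1 rows):
sales.rank | sales.score | sales.kind | orders.dept | orders.rank | orders.name
7 | 80 | gray | eng | 7 | dave
After SELECT (1 rows):
orders.dept | orders.rank
eng | 7

== RESULT ==
orders.dept | orders.rank
eng | 7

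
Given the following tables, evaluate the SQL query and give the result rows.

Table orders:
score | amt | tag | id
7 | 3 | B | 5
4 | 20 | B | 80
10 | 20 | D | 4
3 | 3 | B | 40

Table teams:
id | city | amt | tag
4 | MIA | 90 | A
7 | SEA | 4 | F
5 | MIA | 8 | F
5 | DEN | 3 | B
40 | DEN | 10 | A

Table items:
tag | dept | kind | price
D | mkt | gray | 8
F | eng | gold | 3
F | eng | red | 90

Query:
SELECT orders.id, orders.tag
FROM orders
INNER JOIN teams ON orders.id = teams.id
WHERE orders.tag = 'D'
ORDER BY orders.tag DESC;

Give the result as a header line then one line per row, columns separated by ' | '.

== RESULT ==
orders.id | orders.tag
4 | D

Derivation:
After JOIN teams (4 rows):
orders.score | orders.amt | orders.tag | orders.id | teams.id | teams.city | teams.amt | teams.tag
7 | 3 | B | 5 | 5 | MIA | 8 | F
7 | 3 | B | 5 | 5 | DEN | 3 | B
10 | 20 | D | 4 | 4 | MIA | 90 | A
3 | 3 | B | 40 | 40 | DEN | 10 | A
After WHERE (1 rows):
orders.score | orders.amt | orders.tag | orders.id | teams.id | teams.city | teams.amt | teams.tag
10 | 20 | D | 4 | 4 | MIA | 90 | A
After SELECT (1 rows):
orders.id | orders.tag
4 | D
After ORDER BY (1 rows):
orders.id | orders.tag
4 | D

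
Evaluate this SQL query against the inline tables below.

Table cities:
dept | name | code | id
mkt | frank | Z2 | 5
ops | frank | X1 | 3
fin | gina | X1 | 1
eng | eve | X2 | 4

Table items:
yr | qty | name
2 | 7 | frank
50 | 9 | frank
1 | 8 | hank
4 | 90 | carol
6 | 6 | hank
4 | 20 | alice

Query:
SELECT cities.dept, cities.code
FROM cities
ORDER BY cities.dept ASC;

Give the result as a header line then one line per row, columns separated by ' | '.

== RESULT ==
cities.dept | cities.code
eng | X2
fin | X1
mkt | Z2
ops | X1

Derivation:
After SELECT (4 rows):
cities.dept | cities.code
mkt | Z2
ops | X1
fin | X1
eng | X2
After ORDER BY (4 rows):
cities.dept | cities.code
eng | X2
fin | X1
mkt | Z2
ops | X1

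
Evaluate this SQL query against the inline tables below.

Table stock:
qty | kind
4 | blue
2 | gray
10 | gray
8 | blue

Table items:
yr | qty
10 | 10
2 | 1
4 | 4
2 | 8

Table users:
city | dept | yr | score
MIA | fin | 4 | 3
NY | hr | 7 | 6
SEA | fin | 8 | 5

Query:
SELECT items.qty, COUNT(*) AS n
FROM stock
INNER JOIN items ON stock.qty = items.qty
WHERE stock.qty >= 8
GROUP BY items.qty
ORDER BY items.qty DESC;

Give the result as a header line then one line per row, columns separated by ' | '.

After JOIN items (3 rows):
stock.qty | stock.kind | items.yr | items.qty
4 | blue | 4 | 4
10 | gray | 10 | 10
8 | blue | 2 | 8
After WHERE (2 rows):
stock.qty | stock.kind | items.yr | items.qty
10 | gray | 10 | 10
8 | blue | 2 | 8
After GROUP BY (2 rows):
items.qty | n
10 | 1
8 | 1
After ORDER BY (2 rows):
items.qty | n
10 | 1
8 | 1

== RESULT ==
items.qty | n
10 | 1
8 | 1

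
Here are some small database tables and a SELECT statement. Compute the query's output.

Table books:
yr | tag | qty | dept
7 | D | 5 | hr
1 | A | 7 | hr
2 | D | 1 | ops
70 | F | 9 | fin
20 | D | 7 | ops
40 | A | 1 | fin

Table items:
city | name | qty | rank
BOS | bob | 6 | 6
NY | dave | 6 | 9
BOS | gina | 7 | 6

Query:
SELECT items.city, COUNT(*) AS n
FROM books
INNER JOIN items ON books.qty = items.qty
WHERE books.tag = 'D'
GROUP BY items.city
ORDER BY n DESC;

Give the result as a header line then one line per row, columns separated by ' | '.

== RESULT ==
items.city | n
BOS | 1

Derivation:
After JOIN items (2 rows):
books.yr | books.tag | books.qty | books.dept | items.city | items.name | items.qty | items.rank
1 | A | 7 | hr | BOS | gina | 7 | 6
20 | D | 7 | ops | BOS | gina | 7 | 6
After WHERE (1 rows):
books.yr | books.tag | books.qty | books.dept | items.city | items.name | items.qty | items.rank
20 | D | 7 | ops | BOS | gina | 7 | 6
After GROUP BY (1 rows):
items.city | n
BOS | 1
After ORDER BY (1 rows):
items.city | n
BOS | 1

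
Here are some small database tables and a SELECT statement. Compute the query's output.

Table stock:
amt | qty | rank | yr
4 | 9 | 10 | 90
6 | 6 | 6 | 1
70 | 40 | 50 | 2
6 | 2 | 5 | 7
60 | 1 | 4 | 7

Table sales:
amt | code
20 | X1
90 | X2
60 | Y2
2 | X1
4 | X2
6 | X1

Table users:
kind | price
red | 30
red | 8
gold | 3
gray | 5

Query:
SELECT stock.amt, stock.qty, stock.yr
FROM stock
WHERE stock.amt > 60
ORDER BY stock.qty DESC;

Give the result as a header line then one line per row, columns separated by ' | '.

After WHERE (1 rows):
stock.amt | stock.qty | stock.rank | stock.yr
70 | 40 | 50 | 2
After SELECT (1 rows):
stock.amt | stock.qty | stock.yr
70 | 40 | 2
After ORDER BY (1 rows):
stock.amt | stock.qty | stock.yr
70 | 40 | 2

== RESULT ==
stock.amt | stock.qty | stock.yr
70 | 40 | 2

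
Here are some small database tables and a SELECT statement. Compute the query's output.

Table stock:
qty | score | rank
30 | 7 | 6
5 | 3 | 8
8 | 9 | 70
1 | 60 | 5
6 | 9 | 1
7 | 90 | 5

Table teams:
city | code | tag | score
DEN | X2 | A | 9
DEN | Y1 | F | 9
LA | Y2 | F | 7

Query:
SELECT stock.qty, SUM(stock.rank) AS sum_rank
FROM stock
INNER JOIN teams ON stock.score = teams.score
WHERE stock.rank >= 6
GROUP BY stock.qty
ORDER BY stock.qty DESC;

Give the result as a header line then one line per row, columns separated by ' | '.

== RESULT ==
stock.qty | sum_rank
30 | 6
8 | 140

Derivation:
After JOIN teams (5 rows):
stock.qty | stock.score | stock.rank | teams.city | teams.code | teams.tag | teams.score
30 | 7 | 6 | LA | Y2 | F | 7
8 | 9 | 70 | DEN | X2 | A | 9
8 | 9 | 70 | DEN | Y1 | F | 9
6 | 9 | 1 | DEN | X2 | A | 9
6 | 9 | 1 | DEN | Y1 | F | 9
After WHERE (3 rows):
stock.qty | stock.score | stock.rank | teams.city | teams.code | teams.tag | teams.score
30 | 7 | 6 | LA | Y2 | F | 7
8 | 9 | 70 | DEN | X2 | A | 9
8 | 9 | 70 | DEN | Y1 | F | 9
After GROUP BY (2 rows):
stock.qty | sum_rank
30 | 6
8 | 140
After ORDER BY (2 rows):
stock.qty | sum_rank
30 | 6
8 | 140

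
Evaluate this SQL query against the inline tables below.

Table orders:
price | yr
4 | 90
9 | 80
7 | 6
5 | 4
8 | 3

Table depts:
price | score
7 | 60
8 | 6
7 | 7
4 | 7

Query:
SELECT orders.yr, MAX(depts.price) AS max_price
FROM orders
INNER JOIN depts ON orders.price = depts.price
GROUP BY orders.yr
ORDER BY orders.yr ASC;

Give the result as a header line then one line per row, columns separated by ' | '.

== RESULT ==
orders.yr | max_price
3 | 8
6 | 7
90 | 4

Derivation:
After JOIN depts (4 rows):
orders.price | orders.yr | depts.price | depts.score
4 | 90 | 4 | 7
7 | 6 | 7 | 60
7 | 6 | 7 | 7
8 | 3 | 8 | 6
After GROUP BY (3 rows):
orders.yr | max_price
90 | 4
6 | 7
3 | 8
After ORDER BY (3 rows):
orders.yr | max_price
3 | 8
6 | 7
90 | 4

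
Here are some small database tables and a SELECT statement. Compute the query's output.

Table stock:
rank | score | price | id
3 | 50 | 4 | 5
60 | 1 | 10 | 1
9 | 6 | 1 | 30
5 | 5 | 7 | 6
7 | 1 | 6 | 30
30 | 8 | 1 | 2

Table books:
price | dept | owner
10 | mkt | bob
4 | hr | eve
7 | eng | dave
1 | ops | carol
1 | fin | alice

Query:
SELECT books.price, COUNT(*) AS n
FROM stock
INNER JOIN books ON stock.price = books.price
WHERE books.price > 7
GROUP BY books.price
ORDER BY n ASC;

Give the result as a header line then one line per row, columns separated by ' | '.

== RESULT ==
books.price | n
10 | 1

Derivation:
After JOIN books (7 rows):
stock.rank | stock.score | stock.price | stock.id | books.price | books.dept | books.owner
3 | 50 | 4 | 5 | 4 | hr | eve
60 | 1 | 10 | 1 | 10 | mkt | bob
9 | 6 | 1 | 30 | 1 | ops | carol
9 | 6 | 1 | 30 | 1 | fin | alice
5 | 5 | 7 | 6 | 7 | eng | dave
30 | 8 | 1 | 2 | 1 | ops | carol
30 | 8 | 1 | 2 | 1 | fin | alice
After WHERE (1 rows):
stock.rank | stock.score | stock.price | stock.id | books.price | books.dept | books.owner
60 | 1 | 10 | 1 | 10 | mkt | bob
After GROUP BY (1 rows):
books.price | n
10 | 1
After ORDER BY (1 rows):
books.price | n
10 | 1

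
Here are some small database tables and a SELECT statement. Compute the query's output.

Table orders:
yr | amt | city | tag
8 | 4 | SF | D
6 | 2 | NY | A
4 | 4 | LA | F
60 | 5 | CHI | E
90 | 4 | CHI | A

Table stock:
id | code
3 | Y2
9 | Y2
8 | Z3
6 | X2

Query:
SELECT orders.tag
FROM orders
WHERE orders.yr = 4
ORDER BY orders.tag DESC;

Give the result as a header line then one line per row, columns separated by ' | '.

== RESULT ==
orders.tag
F

Derivation:
After WHERE (1 rows):
orders.yr | orders.amt | orders.city | orders.tag
4 | 4 | LA | F
After SELECT (1 rows):
orders.tag
F
After ORDER BY (1 rows):
orders.tag
F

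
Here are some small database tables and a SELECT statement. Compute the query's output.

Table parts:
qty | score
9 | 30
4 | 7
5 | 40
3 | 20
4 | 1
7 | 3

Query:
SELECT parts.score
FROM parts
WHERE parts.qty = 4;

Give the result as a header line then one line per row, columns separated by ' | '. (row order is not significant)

== RESULT ==
parts.score
7
1

Derivation:
After WHERE (2 rows):
parts.qty | parts.score
4 | 7
4 | 1
After SELECT (2 rows):
parts.score
7
1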